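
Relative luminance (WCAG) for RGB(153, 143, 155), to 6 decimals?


Linearize each channel (sRGB transfer function): c = v/255; c_lin = c/12.92 if c ≤ 0.04045, else ((c+0.055)/1.055)^2.4
  R: 153/255 ≈ 0.600000 > 0.04045 → ((0.600000+0.055)/1.055)^2.4 ≈ 0.318547
  G: 143/255 ≈ 0.560784 > 0.04045 → ((0.560784+0.055)/1.055)^2.4 ≈ 0.274677
  B: 155/255 ≈ 0.607843 > 0.04045 → ((0.607843+0.055)/1.055)^2.4 ≈ 0.327778
R_lin = 0.318547, G_lin = 0.274677, B_lin = 0.327778
L = 0.2126×R + 0.7152×G + 0.0722×B
L = 0.2126×0.318547 + 0.7152×0.274677 + 0.0722×0.327778
L ≈ 0.287838


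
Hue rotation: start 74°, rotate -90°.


New hue = (H + rotation) mod 360
New hue = (74 -90) mod 360
= -16 mod 360
= 344°


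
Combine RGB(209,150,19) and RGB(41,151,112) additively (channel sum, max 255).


Additive: each channel = min(255, C₁+C₂)
R: 209+41 = 250 → 250
G: 150+151 = 301 → 255
B: 19+112 = 131 → 131
= RGB(250, 255, 131)


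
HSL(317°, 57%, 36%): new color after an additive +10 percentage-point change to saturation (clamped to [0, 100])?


Original S = 57%
Adjustment = +10 percentage points
New S = 57 + (10) = 67
Clamp to [0, 100] → 67
= HSL(317°, 67%, 36%)


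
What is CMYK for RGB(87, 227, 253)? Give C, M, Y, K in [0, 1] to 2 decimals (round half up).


R'=87/255≈0.3412, G'=227/255≈0.8902, B'=253/255≈0.9922
K = 1 - max(R',G',B') = 1 - 253/255 = 2/255 = 0.00784… → 0.01
(1-R'-K)/(1-K) simplifies to (max-R)/max with max = 253:
C = (253-87)/253 = 166/253 = 0.65612… → 0.66
M = (253-227)/253 = 26/253 = 0.10276… → 0.10
Y = (253-253)/253 = 0/253 = 0 → 0.00
= CMYK(0.66, 0.10, 0.00, 0.01)


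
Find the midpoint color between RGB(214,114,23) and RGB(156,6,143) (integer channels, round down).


Midpoint: each channel = ⌊(C₁+C₂)/2⌋
R: ⌊(214+156)/2⌋ = 185
G: ⌊(114+6)/2⌋ = 60
B: ⌊(23+143)/2⌋ = 83
= RGB(185, 60, 83)


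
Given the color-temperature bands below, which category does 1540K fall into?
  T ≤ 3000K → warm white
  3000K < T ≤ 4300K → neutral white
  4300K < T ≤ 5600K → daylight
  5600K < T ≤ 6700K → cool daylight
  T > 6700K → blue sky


Temperature: 1540K
1540K ≤ 3000K → warm white
Classification: warm white


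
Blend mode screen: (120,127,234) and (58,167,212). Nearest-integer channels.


Screen: C = 255 - (255-A)×(255-B)/255, rounded to nearest integer
R: 255 - (255-120)×(255-58)/255 = 255 - 26595/255 ≈ 255 - 104.294 = 150.706 → 151
G: 255 - (255-127)×(255-167)/255 = 255 - 11264/255 ≈ 255 - 44.173 = 210.827 → 211
B: 255 - (255-234)×(255-212)/255 = 255 - 903/255 ≈ 255 - 3.541 = 251.459 → 251
= RGB(151, 211, 251)


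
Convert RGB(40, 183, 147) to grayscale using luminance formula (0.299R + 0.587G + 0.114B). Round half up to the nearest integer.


Gray = 0.299×R + 0.587×G + 0.114×B
Gray = 0.299×40 + 0.587×183 + 0.114×147
Gray = 11.960 + 107.421 + 16.758
Gray = 136.139 → round half up → 136
Gray = 136


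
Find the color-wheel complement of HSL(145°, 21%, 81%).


Complement = opposite side of color wheel = hue + 180°
H' = (145 + 180) mod 360 = 325°
S and L unchanged.
= HSL(325°, 21%, 81%)


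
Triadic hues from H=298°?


Triadic: equally spaced at 120° intervals
H1 = 298°
H2 = (298 + 120) mod 360 = 58°
H3 = (298 + 240) mod 360 = 178°
Triadic = 298°, 58°, 178°


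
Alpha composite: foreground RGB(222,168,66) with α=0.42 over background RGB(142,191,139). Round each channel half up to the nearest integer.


C = α×F + (1-α)×B, with 1-α = 0.58
R: 0.42×222 + 0.58×142 = 93.24 + 82.36 = 175.60 → 176
G: 0.42×168 + 0.58×191 = 70.56 + 110.78 = 181.34 → 181
B: 0.42×66 + 0.58×139 = 27.72 + 80.62 = 108.34 → 108
= RGB(176, 181, 108)


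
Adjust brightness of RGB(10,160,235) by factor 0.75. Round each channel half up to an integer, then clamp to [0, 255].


Multiply each channel by 0.75, round half up, clamp to [0, 255]
R: 10×0.75 = 7.5 → round → 8
G: 160×0.75 = 120
B: 235×0.75 = 176.25 → round → 176
= RGB(8, 120, 176)


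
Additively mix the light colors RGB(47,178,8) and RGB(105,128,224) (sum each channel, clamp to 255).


Additive: each channel = min(255, C₁+C₂)
R: 47+105 = 152 → 152
G: 178+128 = 306 → 255
B: 8+224 = 232 → 232
= RGB(152, 255, 232)


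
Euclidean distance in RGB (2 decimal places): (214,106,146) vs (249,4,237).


d = √[(R₁-R₂)² + (G₁-G₂)² + (B₁-B₂)²]
d = √[(214-249)² + (106-4)² + (146-237)²]
d = √[1225 + 10404 + 8281]
d = √19910
d ≈ 141.10


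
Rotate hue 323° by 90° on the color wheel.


New hue = (H + rotation) mod 360
New hue = (323 + 90) mod 360
= 413 mod 360
= 53°


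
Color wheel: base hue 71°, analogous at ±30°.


Base hue: 71°
Left analog: (71 - 30) mod 360 = 41°
Right analog: (71 + 30) mod 360 = 101°
Analogous hues = 41° and 101°


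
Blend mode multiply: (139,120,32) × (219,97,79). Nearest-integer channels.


Multiply: C = A×B/255, rounded to nearest integer
R: 139×219/255 = 30441/255 ≈ 119.376 → 119
G: 120×97/255 = 11640/255 ≈ 45.647 → 46
B: 32×79/255 = 2528/255 ≈ 9.914 → 10
= RGB(119, 46, 10)


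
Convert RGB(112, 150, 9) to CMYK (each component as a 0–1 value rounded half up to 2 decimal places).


R'=112/255≈0.4392, G'=150/255≈0.5882, B'=9/255≈0.0353
K = 1 - max(R',G',B') = 1 - 150/255 = 105/255 = 0.41176… → 0.41
(1-R'-K)/(1-K) simplifies to (max-R)/max with max = 150:
C = (150-112)/150 = 38/150 = 0.25333… → 0.25
M = (150-150)/150 = 0/150 = 0 → 0.00
Y = (150-9)/150 = 141/150 = 0.94 → 0.94
= CMYK(0.25, 0.00, 0.94, 0.41)


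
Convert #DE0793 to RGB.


DE → 222 (R)
07 → 7 (G)
93 → 147 (B)
= RGB(222, 7, 147)


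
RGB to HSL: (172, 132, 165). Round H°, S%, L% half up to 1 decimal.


Normalize: R'=172/255≈0.6745, G'=132/255≈0.5176, B'=165/255≈0.6471
Max=172/255, Min=132/255, Δ=Max-Min=40/255
L = (Max+Min)/2 = (172+132)/510 = 304/510 = 0.59607… → L = 59.6%
L > 0.5 → S = Δ/(2-Max-Min) = 40/(510-172-132) = 40/206 = 0.19417… → S = 19.4%
(the 1/255 factors cancel in S and H, so raw channel differences can be used)
Max is R' → H = 60 × (((G-B)/Δ) mod 6) = 60 × (((132-165)/40) mod 6)
  (-33)/40 = -0.825; negative, so add 6 → 5.175
  H = 60 × 5.175 = 310.5° → H = 310.5°
= HSL(310.5°, 19.4%, 59.6%)


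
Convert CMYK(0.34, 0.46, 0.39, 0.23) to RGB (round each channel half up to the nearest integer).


R = 255 × (1-C) × (1-K) = 255 × 0.66 × 0.77 = 129.591 → 130
G = 255 × (1-M) × (1-K) = 255 × 0.54 × 0.77 = 106.029 → 106
B = 255 × (1-Y) × (1-K) = 255 × 0.61 × 0.77 = 119.7735 → 120
= RGB(130, 106, 120)


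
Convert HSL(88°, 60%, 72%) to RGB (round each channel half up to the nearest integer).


H=88°, S=0.60, L=0.72
C = (1-|2L-1|)×S = (1-|0.44|)×0.60 = 0.336
H' = H/60 = 88/60 ≈ 1.4667; X = C×(1-|H' mod 2 - 1|) = 0.1792
m = L - C/2 = 0.72 - 0.168 = 0.552
Sector ⌊H'⌋ = 1 → (R',G',B') = (0.1792, 0.336, 0.0)
RGB = ((R'+m)×255, (G'+m)×255, (B'+m)×255) = (186.456, 226.44, 140.76)
Round half up → RGB(186, 226, 141)


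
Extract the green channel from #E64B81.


Color: #E64B81
R = E6 = 230
G = 4B = 75
B = 81 = 129
Green = 75


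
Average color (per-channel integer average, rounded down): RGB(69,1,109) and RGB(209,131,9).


Midpoint: each channel = ⌊(C₁+C₂)/2⌋
R: ⌊(69+209)/2⌋ = 139
G: ⌊(1+131)/2⌋ = 66
B: ⌊(109+9)/2⌋ = 59
= RGB(139, 66, 59)


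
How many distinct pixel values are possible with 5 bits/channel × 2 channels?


Total bits = 5 bits/channel × 2 channels = 10 bits
Distinct pixel values = 2^10
= 1,024 pixel values


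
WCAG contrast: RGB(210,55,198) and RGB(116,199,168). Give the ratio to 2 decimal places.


Linearize each sRGB channel c=v/255: c/12.92 if c ≤ 0.04045 else ((c+0.055)/1.055)^2.4
L = 0.2126×R_lin + 0.7152×G_lin + 0.0722×B_lin
Color 1 (210,55,198):
  R=210: 210/255≈0.8235 > 0.04045 → ((0.8235+0.055)/1.055)^2.4 ≈ 0.64448
  G=55: 55/255≈0.2157 > 0.04045 → ((0.2157+0.055)/1.055)^2.4 ≈ 0.03820
  B=198: 198/255≈0.7765 > 0.04045 → ((0.7765+0.055)/1.055)^2.4 ≈ 0.56471
  L1 = 0.2126×0.64448 + 0.7152×0.03820 + 0.0722×0.56471 ≈ 0.20511
Color 2 (116,199,168):
  R=116: 116/255≈0.4549 > 0.04045 → ((0.4549+0.055)/1.055)^2.4 ≈ 0.17465
  G=199: 199/255≈0.7804 > 0.04045 → ((0.7804+0.055)/1.055)^2.4 ≈ 0.57112
  B=168: 168/255≈0.6588 > 0.04045 → ((0.6588+0.055)/1.055)^2.4 ≈ 0.39157
  L2 = 0.2126×0.17465 + 0.7152×0.57112 + 0.0722×0.39157 ≈ 0.47387
Lighter = 0.47387, Darker = 0.20511
Ratio = (L_lighter + 0.05) / (L_darker + 0.05)
Ratio = (0.47387 + 0.05) / (0.20511 + 0.05) = 0.52387 / 0.25511 ≈ 2.0535
Ratio ≈ 2.05:1


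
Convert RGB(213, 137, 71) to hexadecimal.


R = 213 → D5 (hex)
G = 137 → 89 (hex)
B = 71 → 47 (hex)
Hex = #D58947


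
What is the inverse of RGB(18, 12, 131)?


Invert: (255-R, 255-G, 255-B)
R: 255-18 = 237
G: 255-12 = 243
B: 255-131 = 124
= RGB(237, 243, 124)


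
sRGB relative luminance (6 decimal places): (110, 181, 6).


Linearize each channel (sRGB transfer function): c = v/255; c_lin = c/12.92 if c ≤ 0.04045, else ((c+0.055)/1.055)^2.4
  R: 110/255 ≈ 0.431373 > 0.04045 → ((0.431373+0.055)/1.055)^2.4 ≈ 0.155926
  G: 181/255 ≈ 0.709804 > 0.04045 → ((0.709804+0.055)/1.055)^2.4 ≈ 0.462077
  B: 6/255 ≈ 0.023529 ≤ 0.04045 → 0.023529/12.92 ≈ 0.001821
R_lin = 0.155926, G_lin = 0.462077, B_lin = 0.001821
L = 0.2126×R + 0.7152×G + 0.0722×B
L = 0.2126×0.155926 + 0.7152×0.462077 + 0.0722×0.001821
L ≈ 0.363759


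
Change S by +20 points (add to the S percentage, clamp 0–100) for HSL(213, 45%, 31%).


Original S = 45%
Adjustment = +20 percentage points
New S = 45 + (20) = 65
Clamp to [0, 100] → 65
= HSL(213°, 65%, 31%)


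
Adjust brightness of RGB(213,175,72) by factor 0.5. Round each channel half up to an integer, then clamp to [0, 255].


Multiply each channel by 0.5, round half up, clamp to [0, 255]
R: 213×0.5 = 106.5 → round → 107
G: 175×0.5 = 87.5 → round → 88
B: 72×0.5 = 36
= RGB(107, 88, 36)


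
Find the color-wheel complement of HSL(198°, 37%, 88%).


Complement = opposite side of color wheel = hue + 180°
H' = (198 + 180) mod 360 = 18°
S and L unchanged.
= HSL(18°, 37%, 88%)


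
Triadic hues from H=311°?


Triadic: equally spaced at 120° intervals
H1 = 311°
H2 = (311 + 120) mod 360 = 71°
H3 = (311 + 240) mod 360 = 191°
Triadic = 311°, 71°, 191°


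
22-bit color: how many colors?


Colors = 2^bits = 2^22
= 4,194,304 colors


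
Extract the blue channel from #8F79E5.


Color: #8F79E5
R = 8F = 143
G = 79 = 121
B = E5 = 229
Blue = 229


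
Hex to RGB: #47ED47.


47 → 71 (R)
ED → 237 (G)
47 → 71 (B)
= RGB(71, 237, 71)


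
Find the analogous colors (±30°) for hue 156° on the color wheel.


Base hue: 156°
Left analog: (156 - 30) mod 360 = 126°
Right analog: (156 + 30) mod 360 = 186°
Analogous hues = 126° and 186°


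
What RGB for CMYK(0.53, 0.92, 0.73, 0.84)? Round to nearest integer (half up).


R = 255 × (1-C) × (1-K) = 255 × 0.47 × 0.16 = 19.176 → 19
G = 255 × (1-M) × (1-K) = 255 × 0.08 × 0.16 = 3.264 → 3
B = 255 × (1-Y) × (1-K) = 255 × 0.27 × 0.16 = 11.016 → 11
= RGB(19, 3, 11)


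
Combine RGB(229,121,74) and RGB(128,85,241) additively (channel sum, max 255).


Additive: each channel = min(255, C₁+C₂)
R: 229+128 = 357 → 255
G: 121+85 = 206 → 206
B: 74+241 = 315 → 255
= RGB(255, 206, 255)


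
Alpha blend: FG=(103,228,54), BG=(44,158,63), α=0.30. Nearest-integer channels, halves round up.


C = α×F + (1-α)×B, with 1-α = 0.70
R: 0.30×103 + 0.70×44 = 30.90 + 30.80 = 61.70 → 62
G: 0.30×228 + 0.70×158 = 68.40 + 110.60 = 179.00 → 179
B: 0.30×54 + 0.70×63 = 16.20 + 44.10 = 60.30 → 60
= RGB(62, 179, 60)


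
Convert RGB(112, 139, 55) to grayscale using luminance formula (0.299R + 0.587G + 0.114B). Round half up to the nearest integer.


Gray = 0.299×R + 0.587×G + 0.114×B
Gray = 0.299×112 + 0.587×139 + 0.114×55
Gray = 33.488 + 81.593 + 6.270
Gray = 121.351 → round half up → 121
Gray = 121


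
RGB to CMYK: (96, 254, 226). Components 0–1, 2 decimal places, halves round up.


R'=96/255≈0.3765, G'=254/255≈0.9961, B'=226/255≈0.8863
K = 1 - max(R',G',B') = 1 - 254/255 = 1/255 = 0.00392… → 0.00
(1-R'-K)/(1-K) simplifies to (max-R)/max with max = 254:
C = (254-96)/254 = 158/254 = 0.62204… → 0.62
M = (254-254)/254 = 0/254 = 0 → 0.00
Y = (254-226)/254 = 28/254 = 0.11023… → 0.11
= CMYK(0.62, 0.00, 0.11, 0.00)


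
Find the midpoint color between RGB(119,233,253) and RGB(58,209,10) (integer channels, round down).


Midpoint: each channel = ⌊(C₁+C₂)/2⌋
R: ⌊(119+58)/2⌋ = 88
G: ⌊(233+209)/2⌋ = 221
B: ⌊(253+10)/2⌋ = 131
= RGB(88, 221, 131)


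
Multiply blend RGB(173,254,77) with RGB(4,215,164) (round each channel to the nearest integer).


Multiply: C = A×B/255, rounded to nearest integer
R: 173×4/255 = 692/255 ≈ 2.714 → 3
G: 254×215/255 = 54610/255 ≈ 214.157 → 214
B: 77×164/255 = 12628/255 ≈ 49.522 → 50
= RGB(3, 214, 50)


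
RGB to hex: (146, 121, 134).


R = 146 → 92 (hex)
G = 121 → 79 (hex)
B = 134 → 86 (hex)
Hex = #927986


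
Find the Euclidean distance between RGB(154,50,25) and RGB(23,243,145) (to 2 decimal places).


d = √[(R₁-R₂)² + (G₁-G₂)² + (B₁-B₂)²]
d = √[(154-23)² + (50-243)² + (25-145)²]
d = √[17161 + 37249 + 14400]
d = √68810
d ≈ 262.32


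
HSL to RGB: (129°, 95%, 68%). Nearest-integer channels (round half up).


H=129°, S=0.95, L=0.68
C = (1-|2L-1|)×S = (1-|0.36|)×0.95 = 0.608
H' = H/60 = 129/60 ≈ 2.1500; X = C×(1-|H' mod 2 - 1|) = 0.0912
m = L - C/2 = 0.68 - 0.304 = 0.376
Sector ⌊H'⌋ = 2 → (R',G',B') = (0.0, 0.608, 0.0912)
RGB = ((R'+m)×255, (G'+m)×255, (B'+m)×255) = (95.88, 250.92, 119.136)
Round half up → RGB(96, 251, 119)


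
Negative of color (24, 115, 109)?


Invert: (255-R, 255-G, 255-B)
R: 255-24 = 231
G: 255-115 = 140
B: 255-109 = 146
= RGB(231, 140, 146)


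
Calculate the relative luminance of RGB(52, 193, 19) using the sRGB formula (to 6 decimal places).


Linearize each channel (sRGB transfer function): c = v/255; c_lin = c/12.92 if c ≤ 0.04045, else ((c+0.055)/1.055)^2.4
  R: 52/255 ≈ 0.203922 > 0.04045 → ((0.203922+0.055)/1.055)^2.4 ≈ 0.034340
  G: 193/255 ≈ 0.756863 > 0.04045 → ((0.756863+0.055)/1.055)^2.4 ≈ 0.533276
  B: 19/255 ≈ 0.074510 > 0.04045 → ((0.074510+0.055)/1.055)^2.4 ≈ 0.006512
R_lin = 0.034340, G_lin = 0.533276, B_lin = 0.006512
L = 0.2126×R + 0.7152×G + 0.0722×B
L = 0.2126×0.034340 + 0.7152×0.533276 + 0.0722×0.006512
L ≈ 0.389170


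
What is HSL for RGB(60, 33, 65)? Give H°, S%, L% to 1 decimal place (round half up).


Normalize: R'=60/255≈0.2353, G'=33/255≈0.1294, B'=65/255≈0.2549
Max=65/255, Min=33/255, Δ=Max-Min=32/255
L = (Max+Min)/2 = (65+33)/510 = 98/510 = 0.19215… → L = 19.2%
L ≤ 0.5 → S = Δ/(Max+Min) = 32/(65+33) = 32/98 = 0.32653… → S = 32.7%
(the 1/255 factors cancel in S and H, so raw channel differences can be used)
Max is B' → H = 60 × ((R-G)/Δ + 4) = 60 × ((60-33)/32 + 4)
  27/32 + 4 = 0.8437… + 4 = 4.8437…
  H = 60 × 4.8437… = 290.625° → H = 290.6°
= HSL(290.6°, 32.7%, 19.2%)


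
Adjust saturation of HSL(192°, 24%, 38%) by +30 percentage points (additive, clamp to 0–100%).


Original S = 24%
Adjustment = +30 percentage points
New S = 24 + (30) = 54
Clamp to [0, 100] → 54
= HSL(192°, 54%, 38%)


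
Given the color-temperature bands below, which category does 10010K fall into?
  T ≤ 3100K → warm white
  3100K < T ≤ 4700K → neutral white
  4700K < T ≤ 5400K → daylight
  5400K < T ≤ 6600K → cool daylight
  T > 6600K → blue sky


Temperature: 10010K
10010K > 6600K → blue sky
Classification: blue sky


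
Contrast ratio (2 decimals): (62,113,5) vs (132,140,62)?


Linearize each sRGB channel c=v/255: c/12.92 if c ≤ 0.04045 else ((c+0.055)/1.055)^2.4
L = 0.2126×R_lin + 0.7152×G_lin + 0.0722×B_lin
Color 1 (62,113,5):
  R=62: 62/255≈0.2431 > 0.04045 → ((0.2431+0.055)/1.055)^2.4 ≈ 0.04817
  G=113: 113/255≈0.4431 > 0.04045 → ((0.4431+0.055)/1.055)^2.4 ≈ 0.16513
  B=5: 5/255≈0.0196 ≤ 0.04045 → 0.0196/12.92 ≈ 0.00152
  L1 = 0.2126×0.04817 + 0.7152×0.16513 + 0.0722×0.00152 ≈ 0.12845
Color 2 (132,140,62):
  R=132: 132/255≈0.5176 > 0.04045 → ((0.5176+0.055)/1.055)^2.4 ≈ 0.23074
  G=140: 140/255≈0.5490 > 0.04045 → ((0.5490+0.055)/1.055)^2.4 ≈ 0.26225
  B=62: 62/255≈0.2431 > 0.04045 → ((0.2431+0.055)/1.055)^2.4 ≈ 0.04817
  L2 = 0.2126×0.23074 + 0.7152×0.26225 + 0.0722×0.04817 ≈ 0.24010
Lighter = 0.24010, Darker = 0.12845
Ratio = (L_lighter + 0.05) / (L_darker + 0.05)
Ratio = (0.24010 + 0.05) / (0.12845 + 0.05) = 0.29010 / 0.17845 ≈ 1.6256
Ratio ≈ 1.63:1


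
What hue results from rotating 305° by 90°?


New hue = (H + rotation) mod 360
New hue = (305 + 90) mod 360
= 395 mod 360
= 35°


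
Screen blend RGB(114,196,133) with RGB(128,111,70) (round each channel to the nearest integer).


Screen: C = 255 - (255-A)×(255-B)/255, rounded to nearest integer
R: 255 - (255-114)×(255-128)/255 = 255 - 17907/255 ≈ 255 - 70.224 = 184.776 → 185
G: 255 - (255-196)×(255-111)/255 = 255 - 8496/255 ≈ 255 - 33.318 = 221.682 → 222
B: 255 - (255-133)×(255-70)/255 = 255 - 22570/255 ≈ 255 - 88.510 = 166.490 → 166
= RGB(185, 222, 166)


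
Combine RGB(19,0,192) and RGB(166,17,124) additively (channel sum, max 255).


Additive: each channel = min(255, C₁+C₂)
R: 19+166 = 185 → 185
G: 0+17 = 17 → 17
B: 192+124 = 316 → 255
= RGB(185, 17, 255)


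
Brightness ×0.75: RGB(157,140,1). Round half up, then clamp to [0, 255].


Multiply each channel by 0.75, round half up, clamp to [0, 255]
R: 157×0.75 = 117.75 → round → 118
G: 140×0.75 = 105
B: 1×0.75 = 0.75 → round → 1
= RGB(118, 105, 1)


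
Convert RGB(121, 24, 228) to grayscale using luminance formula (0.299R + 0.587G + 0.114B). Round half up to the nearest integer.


Gray = 0.299×R + 0.587×G + 0.114×B
Gray = 0.299×121 + 0.587×24 + 0.114×228
Gray = 36.179 + 14.088 + 25.992
Gray = 76.259 → round half up → 76
Gray = 76


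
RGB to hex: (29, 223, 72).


R = 29 → 1D (hex)
G = 223 → DF (hex)
B = 72 → 48 (hex)
Hex = #1DDF48


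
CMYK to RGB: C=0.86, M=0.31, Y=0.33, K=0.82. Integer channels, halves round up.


R = 255 × (1-C) × (1-K) = 255 × 0.14 × 0.18 = 6.426 → 6
G = 255 × (1-M) × (1-K) = 255 × 0.69 × 0.18 = 31.671 → 32
B = 255 × (1-Y) × (1-K) = 255 × 0.67 × 0.18 = 30.753 → 31
= RGB(6, 32, 31)


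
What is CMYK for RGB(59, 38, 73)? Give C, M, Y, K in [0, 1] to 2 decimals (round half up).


R'=59/255≈0.2314, G'=38/255≈0.1490, B'=73/255≈0.2863
K = 1 - max(R',G',B') = 1 - 73/255 = 182/255 = 0.71372… → 0.71
(1-R'-K)/(1-K) simplifies to (max-R)/max with max = 73:
C = (73-59)/73 = 14/73 = 0.19178… → 0.19
M = (73-38)/73 = 35/73 = 0.47945… → 0.48
Y = (73-73)/73 = 0/73 = 0 → 0.00
= CMYK(0.19, 0.48, 0.00, 0.71)


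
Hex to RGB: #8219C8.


82 → 130 (R)
19 → 25 (G)
C8 → 200 (B)
= RGB(130, 25, 200)


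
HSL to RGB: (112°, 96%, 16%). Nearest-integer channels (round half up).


H=112°, S=0.96, L=0.16
C = (1-|2L-1|)×S = (1-|-0.68|)×0.96 = 0.3072
H' = H/60 = 112/60 ≈ 1.8667; X = C×(1-|H' mod 2 - 1|) = 0.04096
m = L - C/2 = 0.16 - 0.1536 = 0.0064
Sector ⌊H'⌋ = 1 → (R',G',B') = (0.04096, 0.3072, 0.0)
RGB = ((R'+m)×255, (G'+m)×255, (B'+m)×255) = (12.0768, 79.968, 1.632)
Round half up → RGB(12, 80, 2)


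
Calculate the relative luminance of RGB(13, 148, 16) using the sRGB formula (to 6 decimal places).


Linearize each channel (sRGB transfer function): c = v/255; c_lin = c/12.92 if c ≤ 0.04045, else ((c+0.055)/1.055)^2.4
  R: 13/255 ≈ 0.050980 > 0.04045 → ((0.050980+0.055)/1.055)^2.4 ≈ 0.004025
  G: 148/255 ≈ 0.580392 > 0.04045 → ((0.580392+0.055)/1.055)^2.4 ≈ 0.296138
  B: 16/255 ≈ 0.062745 > 0.04045 → ((0.062745+0.055)/1.055)^2.4 ≈ 0.005182
R_lin = 0.004025, G_lin = 0.296138, B_lin = 0.005182
L = 0.2126×R + 0.7152×G + 0.0722×B
L = 0.2126×0.004025 + 0.7152×0.296138 + 0.0722×0.005182
L ≈ 0.213028


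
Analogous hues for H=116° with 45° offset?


Base hue: 116°
Left analog: (116 - 45) mod 360 = 71°
Right analog: (116 + 45) mod 360 = 161°
Analogous hues = 71° and 161°


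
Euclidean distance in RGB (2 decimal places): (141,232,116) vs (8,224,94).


d = √[(R₁-R₂)² + (G₁-G₂)² + (B₁-B₂)²]
d = √[(141-8)² + (232-224)² + (116-94)²]
d = √[17689 + 64 + 484]
d = √18237
d ≈ 135.04


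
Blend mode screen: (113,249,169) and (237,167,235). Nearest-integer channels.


Screen: C = 255 - (255-A)×(255-B)/255, rounded to nearest integer
R: 255 - (255-113)×(255-237)/255 = 255 - 2556/255 ≈ 255 - 10.024 = 244.976 → 245
G: 255 - (255-249)×(255-167)/255 = 255 - 528/255 ≈ 255 - 2.071 = 252.929 → 253
B: 255 - (255-169)×(255-235)/255 = 255 - 1720/255 ≈ 255 - 6.745 = 248.255 → 248
= RGB(245, 253, 248)


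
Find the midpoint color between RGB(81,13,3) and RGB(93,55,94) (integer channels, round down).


Midpoint: each channel = ⌊(C₁+C₂)/2⌋
R: ⌊(81+93)/2⌋ = 87
G: ⌊(13+55)/2⌋ = 34
B: ⌊(3+94)/2⌋ = 48
= RGB(87, 34, 48)


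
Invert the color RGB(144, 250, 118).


Invert: (255-R, 255-G, 255-B)
R: 255-144 = 111
G: 255-250 = 5
B: 255-118 = 137
= RGB(111, 5, 137)


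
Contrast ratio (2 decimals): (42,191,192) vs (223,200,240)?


Linearize each sRGB channel c=v/255: c/12.92 if c ≤ 0.04045 else ((c+0.055)/1.055)^2.4
L = 0.2126×R_lin + 0.7152×G_lin + 0.0722×B_lin
Color 1 (42,191,192):
  R=42: 42/255≈0.1647 > 0.04045 → ((0.1647+0.055)/1.055)^2.4 ≈ 0.02315
  G=191: 191/255≈0.7490 > 0.04045 → ((0.7490+0.055)/1.055)^2.4 ≈ 0.52100
  B=192: 192/255≈0.7529 > 0.04045 → ((0.7529+0.055)/1.055)^2.4 ≈ 0.52712
  L1 = 0.2126×0.02315 + 0.7152×0.52100 + 0.0722×0.52712 ≈ 0.41560
Color 2 (223,200,240):
  R=223: 223/255≈0.8745 > 0.04045 → ((0.8745+0.055)/1.055)^2.4 ≈ 0.73791
  G=200: 200/255≈0.7843 > 0.04045 → ((0.7843+0.055)/1.055)^2.4 ≈ 0.57758
  B=240: 240/255≈0.9412 > 0.04045 → ((0.9412+0.055)/1.055)^2.4 ≈ 0.87137
  L2 = 0.2126×0.73791 + 0.7152×0.57758 + 0.0722×0.87137 ≈ 0.63288
Lighter = 0.63288, Darker = 0.41560
Ratio = (L_lighter + 0.05) / (L_darker + 0.05)
Ratio = (0.63288 + 0.05) / (0.41560 + 0.05) = 0.68288 / 0.46560 ≈ 1.4667
Ratio ≈ 1.47:1


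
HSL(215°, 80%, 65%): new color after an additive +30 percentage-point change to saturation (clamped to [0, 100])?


Original S = 80%
Adjustment = +30 percentage points
New S = 80 + (30) = 110
Clamp to [0, 100] → 100
= HSL(215°, 100%, 65%)


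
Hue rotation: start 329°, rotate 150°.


New hue = (H + rotation) mod 360
New hue = (329 + 150) mod 360
= 479 mod 360
= 119°


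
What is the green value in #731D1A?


Color: #731D1A
R = 73 = 115
G = 1D = 29
B = 1A = 26
Green = 29


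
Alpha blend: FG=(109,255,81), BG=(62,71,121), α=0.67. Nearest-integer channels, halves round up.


C = α×F + (1-α)×B, with 1-α = 0.33
R: 0.67×109 + 0.33×62 = 73.03 + 20.46 = 93.49 → 93
G: 0.67×255 + 0.33×71 = 170.85 + 23.43 = 194.28 → 194
B: 0.67×81 + 0.33×121 = 54.27 + 39.93 = 94.20 → 94
= RGB(93, 194, 94)


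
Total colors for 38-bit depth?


Colors = 2^bits = 2^38
= 274,877,906,944 colors


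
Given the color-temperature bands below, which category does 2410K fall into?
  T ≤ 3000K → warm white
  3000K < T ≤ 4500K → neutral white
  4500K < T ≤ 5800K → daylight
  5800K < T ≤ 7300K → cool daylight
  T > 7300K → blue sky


Temperature: 2410K
2410K ≤ 3000K → warm white
Classification: warm white


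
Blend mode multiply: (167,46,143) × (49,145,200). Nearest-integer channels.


Multiply: C = A×B/255, rounded to nearest integer
R: 167×49/255 = 8183/255 ≈ 32.090 → 32
G: 46×145/255 = 6670/255 ≈ 26.157 → 26
B: 143×200/255 = 28600/255 ≈ 112.157 → 112
= RGB(32, 26, 112)


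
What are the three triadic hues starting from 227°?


Triadic: equally spaced at 120° intervals
H1 = 227°
H2 = (227 + 120) mod 360 = 347°
H3 = (227 + 240) mod 360 = 107°
Triadic = 227°, 347°, 107°


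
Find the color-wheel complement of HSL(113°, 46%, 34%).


Complement = opposite side of color wheel = hue + 180°
H' = (113 + 180) mod 360 = 293°
S and L unchanged.
= HSL(293°, 46%, 34%)


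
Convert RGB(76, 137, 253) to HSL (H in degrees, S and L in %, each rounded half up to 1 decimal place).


Normalize: R'=76/255≈0.2980, G'=137/255≈0.5373, B'=253/255≈0.9922
Max=253/255, Min=76/255, Δ=Max-Min=177/255
L = (Max+Min)/2 = (253+76)/510 = 329/510 = 0.64509… → L = 64.5%
L > 0.5 → S = Δ/(2-Max-Min) = 177/(510-253-76) = 177/181 = 0.97790… → S = 97.8%
(the 1/255 factors cancel in S and H, so raw channel differences can be used)
Max is B' → H = 60 × ((R-G)/Δ + 4) = 60 × ((76-137)/177 + 4)
  -61/177 + 4 = -0.3446… + 4 = 3.6553…
  H = 60 × 3.6553… = 219.322…° → H = 219.3°
= HSL(219.3°, 97.8%, 64.5%)


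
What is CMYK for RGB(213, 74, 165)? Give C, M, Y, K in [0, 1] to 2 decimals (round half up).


R'=213/255≈0.8353, G'=74/255≈0.2902, B'=165/255≈0.6471
K = 1 - max(R',G',B') = 1 - 213/255 = 42/255 = 0.16470… → 0.16
(1-R'-K)/(1-K) simplifies to (max-R)/max with max = 213:
C = (213-213)/213 = 0/213 = 0 → 0.00
M = (213-74)/213 = 139/213 = 0.65258… → 0.65
Y = (213-165)/213 = 48/213 = 0.22535… → 0.23
= CMYK(0.00, 0.65, 0.23, 0.16)


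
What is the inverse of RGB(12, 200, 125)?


Invert: (255-R, 255-G, 255-B)
R: 255-12 = 243
G: 255-200 = 55
B: 255-125 = 130
= RGB(243, 55, 130)


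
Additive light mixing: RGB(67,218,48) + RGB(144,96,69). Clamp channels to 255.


Additive: each channel = min(255, C₁+C₂)
R: 67+144 = 211 → 211
G: 218+96 = 314 → 255
B: 48+69 = 117 → 117
= RGB(211, 255, 117)


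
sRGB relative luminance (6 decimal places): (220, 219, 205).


Linearize each channel (sRGB transfer function): c = v/255; c_lin = c/12.92 if c ≤ 0.04045, else ((c+0.055)/1.055)^2.4
  R: 220/255 ≈ 0.862745 > 0.04045 → ((0.862745+0.055)/1.055)^2.4 ≈ 0.715694
  G: 219/255 ≈ 0.858824 > 0.04045 → ((0.858824+0.055)/1.055)^2.4 ≈ 0.708376
  B: 205/255 ≈ 0.803922 > 0.04045 → ((0.803922+0.055)/1.055)^2.4 ≈ 0.610496
R_lin = 0.715694, G_lin = 0.708376, B_lin = 0.610496
L = 0.2126×R + 0.7152×G + 0.0722×B
L = 0.2126×0.715694 + 0.7152×0.708376 + 0.0722×0.610496
L ≈ 0.702865


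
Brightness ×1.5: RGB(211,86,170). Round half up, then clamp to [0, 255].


Multiply each channel by 1.5, round half up, clamp to [0, 255]
R: 211×1.5 = 316.5 → round → 317 → clamp → 255
G: 86×1.5 = 129
B: 170×1.5 = 255
= RGB(255, 129, 255)


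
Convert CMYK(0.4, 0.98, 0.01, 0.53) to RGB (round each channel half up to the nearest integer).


R = 255 × (1-C) × (1-K) = 255 × 0.60 × 0.47 = 71.91 → 72
G = 255 × (1-M) × (1-K) = 255 × 0.02 × 0.47 = 2.397 → 2
B = 255 × (1-Y) × (1-K) = 255 × 0.99 × 0.47 = 118.6515 → 119
= RGB(72, 2, 119)


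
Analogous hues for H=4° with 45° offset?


Base hue: 4°
Left analog: (4 - 45) mod 360 = 319°
Right analog: (4 + 45) mod 360 = 49°
Analogous hues = 319° and 49°


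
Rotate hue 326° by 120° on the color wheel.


New hue = (H + rotation) mod 360
New hue = (326 + 120) mod 360
= 446 mod 360
= 86°


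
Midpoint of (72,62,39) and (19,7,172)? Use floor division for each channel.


Midpoint: each channel = ⌊(C₁+C₂)/2⌋
R: ⌊(72+19)/2⌋ = 45
G: ⌊(62+7)/2⌋ = 34
B: ⌊(39+172)/2⌋ = 105
= RGB(45, 34, 105)


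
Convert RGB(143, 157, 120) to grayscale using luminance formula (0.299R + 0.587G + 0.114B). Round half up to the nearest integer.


Gray = 0.299×R + 0.587×G + 0.114×B
Gray = 0.299×143 + 0.587×157 + 0.114×120
Gray = 42.757 + 92.159 + 13.680
Gray = 148.596 → round half up → 149
Gray = 149


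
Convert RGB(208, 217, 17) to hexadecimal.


R = 208 → D0 (hex)
G = 217 → D9 (hex)
B = 17 → 11 (hex)
Hex = #D0D911


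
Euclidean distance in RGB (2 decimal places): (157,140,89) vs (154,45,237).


d = √[(R₁-R₂)² + (G₁-G₂)² + (B₁-B₂)²]
d = √[(157-154)² + (140-45)² + (89-237)²]
d = √[9 + 9025 + 21904]
d = √30938
d ≈ 175.89


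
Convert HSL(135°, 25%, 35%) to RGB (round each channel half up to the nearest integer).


H=135°, S=0.25, L=0.35
C = (1-|2L-1|)×S = (1-|-0.30|)×0.25 = 0.175
H' = H/60 = 135/60 ≈ 2.2500; X = C×(1-|H' mod 2 - 1|) = 0.04375
m = L - C/2 = 0.35 - 0.0875 = 0.2625
Sector ⌊H'⌋ = 2 → (R',G',B') = (0.0, 0.175, 0.04375)
RGB = ((R'+m)×255, (G'+m)×255, (B'+m)×255) = (66.9375, 111.5625, 78.09375)
Round half up → RGB(67, 112, 78)


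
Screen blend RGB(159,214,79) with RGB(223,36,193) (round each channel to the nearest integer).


Screen: C = 255 - (255-A)×(255-B)/255, rounded to nearest integer
R: 255 - (255-159)×(255-223)/255 = 255 - 3072/255 ≈ 255 - 12.047 = 242.953 → 243
G: 255 - (255-214)×(255-36)/255 = 255 - 8979/255 ≈ 255 - 35.212 = 219.788 → 220
B: 255 - (255-79)×(255-193)/255 = 255 - 10912/255 ≈ 255 - 42.792 = 212.208 → 212
= RGB(243, 220, 212)


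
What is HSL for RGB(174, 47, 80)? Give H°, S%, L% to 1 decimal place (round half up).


Normalize: R'=174/255≈0.6824, G'=47/255≈0.1843, B'=80/255≈0.3137
Max=174/255, Min=47/255, Δ=Max-Min=127/255
L = (Max+Min)/2 = (174+47)/510 = 221/510 = 0.43333… → L = 43.3%
L ≤ 0.5 → S = Δ/(Max+Min) = 127/(174+47) = 127/221 = 0.57466… → S = 57.5%
(the 1/255 factors cancel in S and H, so raw channel differences can be used)
Max is R' → H = 60 × (((G-B)/Δ) mod 6) = 60 × (((47-80)/127) mod 6)
  (-33)/127 = -0.2598…; negative, so add 6 → 5.7401…
  H = 60 × 5.7401… = 344.409…° → H = 344.4°
= HSL(344.4°, 57.5%, 43.3%)


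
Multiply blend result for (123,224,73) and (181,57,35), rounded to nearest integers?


Multiply: C = A×B/255, rounded to nearest integer
R: 123×181/255 = 22263/255 ≈ 87.306 → 87
G: 224×57/255 = 12768/255 ≈ 50.071 → 50
B: 73×35/255 = 2555/255 ≈ 10.020 → 10
= RGB(87, 50, 10)


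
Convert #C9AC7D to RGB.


C9 → 201 (R)
AC → 172 (G)
7D → 125 (B)
= RGB(201, 172, 125)


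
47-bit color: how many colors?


Colors = 2^bits = 2^47
= 140,737,488,355,328 colors


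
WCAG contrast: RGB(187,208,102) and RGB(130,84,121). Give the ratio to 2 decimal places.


Linearize each sRGB channel c=v/255: c/12.92 if c ≤ 0.04045 else ((c+0.055)/1.055)^2.4
L = 0.2126×R_lin + 0.7152×G_lin + 0.0722×B_lin
Color 1 (187,208,102):
  R=187: 187/255≈0.7333 > 0.04045 → ((0.7333+0.055)/1.055)^2.4 ≈ 0.49693
  G=208: 208/255≈0.8157 > 0.04045 → ((0.8157+0.055)/1.055)^2.4 ≈ 0.63076
  B=102: 102/255≈0.4000 > 0.04045 → ((0.4000+0.055)/1.055)^2.4 ≈ 0.13287
  L1 = 0.2126×0.49693 + 0.7152×0.63076 + 0.0722×0.13287 ≈ 0.56636
Color 2 (130,84,121):
  R=130: 130/255≈0.5098 > 0.04045 → ((0.5098+0.055)/1.055)^2.4 ≈ 0.22323
  G=84: 84/255≈0.3294 > 0.04045 → ((0.3294+0.055)/1.055)^2.4 ≈ 0.08866
  B=121: 121/255≈0.4745 > 0.04045 → ((0.4745+0.055)/1.055)^2.4 ≈ 0.19120
  L2 = 0.2126×0.22323 + 0.7152×0.08866 + 0.0722×0.19120 ≈ 0.12467
Lighter = 0.56636, Darker = 0.12467
Ratio = (L_lighter + 0.05) / (L_darker + 0.05)
Ratio = (0.56636 + 0.05) / (0.12467 + 0.05) = 0.61636 / 0.17467 ≈ 3.5287
Ratio ≈ 3.53:1


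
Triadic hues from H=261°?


Triadic: equally spaced at 120° intervals
H1 = 261°
H2 = (261 + 120) mod 360 = 21°
H3 = (261 + 240) mod 360 = 141°
Triadic = 261°, 21°, 141°


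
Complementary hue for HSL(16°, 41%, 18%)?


Complement = opposite side of color wheel = hue + 180°
H' = (16 + 180) mod 360 = 196°
S and L unchanged.
= HSL(196°, 41%, 18%)


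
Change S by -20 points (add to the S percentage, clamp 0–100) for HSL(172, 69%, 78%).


Original S = 69%
Adjustment = -20 percentage points
New S = 69 + (-20) = 49
Clamp to [0, 100] → 49
= HSL(172°, 49%, 78%)


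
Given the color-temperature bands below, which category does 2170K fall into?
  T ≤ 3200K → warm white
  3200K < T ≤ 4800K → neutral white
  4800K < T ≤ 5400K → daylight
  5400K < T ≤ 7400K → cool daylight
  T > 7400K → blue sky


Temperature: 2170K
2170K ≤ 3200K → warm white
Classification: warm white


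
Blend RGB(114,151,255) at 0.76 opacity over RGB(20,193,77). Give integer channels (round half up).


C = α×F + (1-α)×B, with 1-α = 0.24
R: 0.76×114 + 0.24×20 = 86.64 + 4.80 = 91.44 → 91
G: 0.76×151 + 0.24×193 = 114.76 + 46.32 = 161.08 → 161
B: 0.76×255 + 0.24×77 = 193.80 + 18.48 = 212.28 → 212
= RGB(91, 161, 212)


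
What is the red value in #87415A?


Color: #87415A
R = 87 = 135
G = 41 = 65
B = 5A = 90
Red = 135


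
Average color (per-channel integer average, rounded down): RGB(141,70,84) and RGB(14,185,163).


Midpoint: each channel = ⌊(C₁+C₂)/2⌋
R: ⌊(141+14)/2⌋ = 77
G: ⌊(70+185)/2⌋ = 127
B: ⌊(84+163)/2⌋ = 123
= RGB(77, 127, 123)


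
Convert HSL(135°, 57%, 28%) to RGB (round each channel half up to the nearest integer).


H=135°, S=0.57, L=0.28
C = (1-|2L-1|)×S = (1-|-0.44|)×0.57 = 0.3192
H' = H/60 = 135/60 ≈ 2.2500; X = C×(1-|H' mod 2 - 1|) = 0.0798
m = L - C/2 = 0.28 - 0.1596 = 0.1204
Sector ⌊H'⌋ = 2 → (R',G',B') = (0.0, 0.3192, 0.0798)
RGB = ((R'+m)×255, (G'+m)×255, (B'+m)×255) = (30.702, 112.098, 51.051)
Round half up → RGB(31, 112, 51)


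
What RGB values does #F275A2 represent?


F2 → 242 (R)
75 → 117 (G)
A2 → 162 (B)
= RGB(242, 117, 162)


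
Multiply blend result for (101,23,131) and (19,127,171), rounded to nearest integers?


Multiply: C = A×B/255, rounded to nearest integer
R: 101×19/255 = 1919/255 ≈ 7.525 → 8
G: 23×127/255 = 2921/255 ≈ 11.455 → 11
B: 131×171/255 = 22401/255 ≈ 87.847 → 88
= RGB(8, 11, 88)


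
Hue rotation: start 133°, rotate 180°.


New hue = (H + rotation) mod 360
New hue = (133 + 180) mod 360
= 313 mod 360
= 313°


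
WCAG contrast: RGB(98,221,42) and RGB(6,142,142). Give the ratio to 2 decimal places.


Linearize each sRGB channel c=v/255: c/12.92 if c ≤ 0.04045 else ((c+0.055)/1.055)^2.4
L = 0.2126×R_lin + 0.7152×G_lin + 0.0722×B_lin
Color 1 (98,221,42):
  R=98: 98/255≈0.3843 > 0.04045 → ((0.3843+0.055)/1.055)^2.4 ≈ 0.12214
  G=221: 221/255≈0.8667 > 0.04045 → ((0.8667+0.055)/1.055)^2.4 ≈ 0.72306
  B=42: 42/255≈0.1647 > 0.04045 → ((0.1647+0.055)/1.055)^2.4 ≈ 0.02315
  L1 = 0.2126×0.12214 + 0.7152×0.72306 + 0.0722×0.02315 ≈ 0.54477
Color 2 (6,142,142):
  R=6: 6/255≈0.0235 ≤ 0.04045 → 0.0235/12.92 ≈ 0.00182
  G=142: 142/255≈0.5569 > 0.04045 → ((0.5569+0.055)/1.055)^2.4 ≈ 0.27050
  B=142: 142/255≈0.5569 > 0.04045 → ((0.5569+0.055)/1.055)^2.4 ≈ 0.27050
  L2 = 0.2126×0.00182 + 0.7152×0.27050 + 0.0722×0.27050 ≈ 0.21338
Lighter = 0.54477, Darker = 0.21338
Ratio = (L_lighter + 0.05) / (L_darker + 0.05)
Ratio = (0.54477 + 0.05) / (0.21338 + 0.05) = 0.59477 / 0.26338 ≈ 2.2582
Ratio ≈ 2.26:1


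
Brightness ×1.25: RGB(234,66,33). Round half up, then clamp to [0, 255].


Multiply each channel by 1.25, round half up, clamp to [0, 255]
R: 234×1.25 = 292.5 → round → 293 → clamp → 255
G: 66×1.25 = 82.5 → round → 83
B: 33×1.25 = 41.25 → round → 41
= RGB(255, 83, 41)


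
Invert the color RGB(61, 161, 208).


Invert: (255-R, 255-G, 255-B)
R: 255-61 = 194
G: 255-161 = 94
B: 255-208 = 47
= RGB(194, 94, 47)


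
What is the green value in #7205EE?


Color: #7205EE
R = 72 = 114
G = 05 = 5
B = EE = 238
Green = 5


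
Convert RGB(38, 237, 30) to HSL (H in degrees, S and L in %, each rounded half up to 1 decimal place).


Normalize: R'=38/255≈0.1490, G'=237/255≈0.9294, B'=30/255≈0.1176
Max=237/255, Min=30/255, Δ=Max-Min=207/255
L = (Max+Min)/2 = (237+30)/510 = 267/510 = 0.52352… → L = 52.4%
L > 0.5 → S = Δ/(2-Max-Min) = 207/(510-237-30) = 207/243 = 0.85185… → S = 85.2%
(the 1/255 factors cancel in S and H, so raw channel differences can be used)
Max is G' → H = 60 × ((B-R)/Δ + 2) = 60 × ((30-38)/207 + 2)
  -8/207 + 2 = -0.0386… + 2 = 1.9613…
  H = 60 × 1.9613… = 117.681…° → H = 117.7°
= HSL(117.7°, 85.2%, 52.4%)


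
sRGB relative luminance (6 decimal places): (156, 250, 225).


Linearize each channel (sRGB transfer function): c = v/255; c_lin = c/12.92 if c ≤ 0.04045, else ((c+0.055)/1.055)^2.4
  R: 156/255 ≈ 0.611765 > 0.04045 → ((0.611765+0.055)/1.055)^2.4 ≈ 0.332452
  G: 250/255 ≈ 0.980392 > 0.04045 → ((0.980392+0.055)/1.055)^2.4 ≈ 0.955973
  B: 225/255 ≈ 0.882353 > 0.04045 → ((0.882353+0.055)/1.055)^2.4 ≈ 0.752942
R_lin = 0.332452, G_lin = 0.955973, B_lin = 0.752942
L = 0.2126×R + 0.7152×G + 0.0722×B
L = 0.2126×0.332452 + 0.7152×0.955973 + 0.0722×0.752942
L ≈ 0.808754


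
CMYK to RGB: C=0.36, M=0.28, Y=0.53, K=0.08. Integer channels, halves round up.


R = 255 × (1-C) × (1-K) = 255 × 0.64 × 0.92 = 150.144 → 150
G = 255 × (1-M) × (1-K) = 255 × 0.72 × 0.92 = 168.912 → 169
B = 255 × (1-Y) × (1-K) = 255 × 0.47 × 0.92 = 110.262 → 110
= RGB(150, 169, 110)


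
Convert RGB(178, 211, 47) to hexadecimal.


R = 178 → B2 (hex)
G = 211 → D3 (hex)
B = 47 → 2F (hex)
Hex = #B2D32F


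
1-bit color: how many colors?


Colors = 2^bits = 2^1
= 2 colors


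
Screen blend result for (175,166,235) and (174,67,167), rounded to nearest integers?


Screen: C = 255 - (255-A)×(255-B)/255, rounded to nearest integer
R: 255 - (255-175)×(255-174)/255 = 255 - 6480/255 ≈ 255 - 25.412 = 229.588 → 230
G: 255 - (255-166)×(255-67)/255 = 255 - 16732/255 ≈ 255 - 65.616 = 189.384 → 189
B: 255 - (255-235)×(255-167)/255 = 255 - 1760/255 ≈ 255 - 6.902 = 248.098 → 248
= RGB(230, 189, 248)


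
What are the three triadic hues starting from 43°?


Triadic: equally spaced at 120° intervals
H1 = 43°
H2 = (43 + 120) mod 360 = 163°
H3 = (43 + 240) mod 360 = 283°
Triadic = 43°, 163°, 283°


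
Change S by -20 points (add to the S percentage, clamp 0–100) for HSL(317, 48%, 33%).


Original S = 48%
Adjustment = -20 percentage points
New S = 48 + (-20) = 28
Clamp to [0, 100] → 28
= HSL(317°, 28%, 33%)


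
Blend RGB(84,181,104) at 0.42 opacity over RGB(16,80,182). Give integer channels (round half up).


C = α×F + (1-α)×B, with 1-α = 0.58
R: 0.42×84 + 0.58×16 = 35.28 + 9.28 = 44.56 → 45
G: 0.42×181 + 0.58×80 = 76.02 + 46.40 = 122.42 → 122
B: 0.42×104 + 0.58×182 = 43.68 + 105.56 = 149.24 → 149
= RGB(45, 122, 149)


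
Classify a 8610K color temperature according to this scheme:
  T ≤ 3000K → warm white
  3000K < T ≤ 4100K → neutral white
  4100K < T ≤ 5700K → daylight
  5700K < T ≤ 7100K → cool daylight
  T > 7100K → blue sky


Temperature: 8610K
8610K > 7100K → blue sky
Classification: blue sky


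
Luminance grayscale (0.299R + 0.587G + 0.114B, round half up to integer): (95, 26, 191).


Gray = 0.299×R + 0.587×G + 0.114×B
Gray = 0.299×95 + 0.587×26 + 0.114×191
Gray = 28.405 + 15.262 + 21.774
Gray = 65.441 → round half up → 65
Gray = 65


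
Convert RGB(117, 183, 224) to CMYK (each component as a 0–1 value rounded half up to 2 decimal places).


R'=117/255≈0.4588, G'=183/255≈0.7176, B'=224/255≈0.8784
K = 1 - max(R',G',B') = 1 - 224/255 = 31/255 = 0.12156… → 0.12
(1-R'-K)/(1-K) simplifies to (max-R)/max with max = 224:
C = (224-117)/224 = 107/224 = 0.47767… → 0.48
M = (224-183)/224 = 41/224 = 0.18303… → 0.18
Y = (224-224)/224 = 0/224 = 0 → 0.00
= CMYK(0.48, 0.18, 0.00, 0.12)
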